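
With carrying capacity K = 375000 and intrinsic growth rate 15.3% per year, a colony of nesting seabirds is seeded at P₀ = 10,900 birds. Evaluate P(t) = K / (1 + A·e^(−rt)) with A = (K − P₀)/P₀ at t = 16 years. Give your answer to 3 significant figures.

A = (375000 − 10900)/10900 = 33.40367
P(16) = 375000 / (1 + 33.40367·e^(−0.153·16)) = 375000 / (1 + 33.40367·0.086466)
= 375000 / 3.88829 ≈ 96443.34

≈ 96,400 birds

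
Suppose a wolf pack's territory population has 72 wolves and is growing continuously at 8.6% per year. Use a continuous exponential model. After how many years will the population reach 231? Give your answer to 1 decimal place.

t ≈ 13.6 years

231 = 72 · e^(0.086·t)
t = ln(231/72) / 0.086 = ln(3.20833) / 0.086 = 1.16575 / 0.086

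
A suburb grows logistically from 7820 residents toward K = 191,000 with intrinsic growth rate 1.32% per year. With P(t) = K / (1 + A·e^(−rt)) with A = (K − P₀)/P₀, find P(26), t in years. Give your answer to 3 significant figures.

≈ 10,800 residents

A = (191000 − 7820)/7820 = 23.42455
P(26) = 191000 / (1 + 23.42455·e^(−0.0132·26)) = 191000 / (1 + 23.42455·0.709496)
= 191000 / 17.61963 ≈ 10840.18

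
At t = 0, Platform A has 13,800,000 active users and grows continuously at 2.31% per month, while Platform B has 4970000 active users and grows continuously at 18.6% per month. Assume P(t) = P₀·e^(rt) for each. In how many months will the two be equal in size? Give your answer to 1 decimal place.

13800000·e^(0.0231t) = 4970000·e^(0.186t)
13800000/4970000 = e^((0.186 − 0.0231)t) → ln(2.77666) = 0.1629·t
t = 1.02125 / 0.1629

t ≈ 6.3 months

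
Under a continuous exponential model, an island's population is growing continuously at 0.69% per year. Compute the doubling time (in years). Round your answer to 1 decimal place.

doubling time ≈ 100.5 years

doubling time = ln(2) / |r| = 0.69315 / 0.0069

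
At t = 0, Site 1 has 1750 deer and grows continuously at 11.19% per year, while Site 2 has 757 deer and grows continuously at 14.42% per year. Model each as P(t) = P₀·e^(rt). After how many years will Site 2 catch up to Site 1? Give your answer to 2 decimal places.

t ≈ 25.94 years

1750·e^(0.1119t) = 757·e^(0.1442t)
1750/757 = e^((0.1442 − 0.1119)t) → ln(2.31176) = 0.0323·t
t = 0.83801 / 0.0323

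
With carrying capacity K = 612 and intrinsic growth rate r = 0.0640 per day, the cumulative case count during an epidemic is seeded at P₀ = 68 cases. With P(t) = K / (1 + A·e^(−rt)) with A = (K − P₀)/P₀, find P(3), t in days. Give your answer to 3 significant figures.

≈ 80.5 cases

A = (612 − 68)/68 = 8
P(3) = 612 / (1 + 8·e^(−0.064·3)) = 612 / (1 + 8·0.825307)
= 612 / 7.60245 ≈ 80.5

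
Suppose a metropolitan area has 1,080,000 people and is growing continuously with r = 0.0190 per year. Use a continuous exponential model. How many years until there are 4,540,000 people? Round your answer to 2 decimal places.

t ≈ 75.58 years

4540000 = 1080000 · e^(0.019·t)
t = ln(4540000/1080000) / 0.019 = ln(4.2037) / 0.019 = 1.43597 / 0.019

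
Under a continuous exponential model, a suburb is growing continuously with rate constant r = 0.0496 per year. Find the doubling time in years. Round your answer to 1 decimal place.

doubling time = ln(2) / |r| = 0.69315 / 0.0496

doubling time ≈ 14.0 years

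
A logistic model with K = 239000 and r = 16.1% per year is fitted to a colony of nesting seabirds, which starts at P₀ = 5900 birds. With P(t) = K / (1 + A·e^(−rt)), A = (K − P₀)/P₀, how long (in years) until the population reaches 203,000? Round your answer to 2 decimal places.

A = (239000 − 5900)/5900 = 39.50847
203000 = 239000/(1 + 39.50847·e^(−0.161t)) → 1 + 39.50847·e^(−0.161t) = 1.17734
e^(−0.161t) = 0.004489 → t = ln(222.7839)/0.161 = 5.4062/0.161

t ≈ 33.58 years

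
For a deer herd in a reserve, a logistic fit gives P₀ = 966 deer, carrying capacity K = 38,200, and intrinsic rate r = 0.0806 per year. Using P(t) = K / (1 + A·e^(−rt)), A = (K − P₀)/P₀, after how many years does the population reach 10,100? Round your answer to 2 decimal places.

t ≈ 32.61 years

A = (38200 − 966)/966 = 38.54451
10100 = 38200/(1 + 38.54451·e^(−0.0806t)) → 1 + 38.54451·e^(−0.0806t) = 3.78218
e^(−0.0806t) = 0.072181 → t = ln(13.85408)/0.0806 = 2.62858/0.0806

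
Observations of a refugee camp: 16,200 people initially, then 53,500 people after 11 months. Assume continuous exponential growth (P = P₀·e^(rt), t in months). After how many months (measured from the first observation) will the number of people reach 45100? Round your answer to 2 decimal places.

t ≈ 9.43 months

r = ln(53500/16200) / 11 ≈ 0.108606 per month
t = ln(45100/16200) / r = 1.02387 / 0.108606 ≈ 9.427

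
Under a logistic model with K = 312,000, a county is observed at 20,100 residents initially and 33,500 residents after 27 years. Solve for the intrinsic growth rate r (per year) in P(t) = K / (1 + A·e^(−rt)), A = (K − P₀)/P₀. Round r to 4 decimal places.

r ≈ 0.0207 per year

A = (312000 − 20100)/20100 = 14.52239
33500 = 312000/(1 + 14.52239·e^(−r·27)) → e^(−27r) = (9.31343 − 1)/14.52239 = 0.572456
r = −ln(0.572456)/27 = 0.55782/27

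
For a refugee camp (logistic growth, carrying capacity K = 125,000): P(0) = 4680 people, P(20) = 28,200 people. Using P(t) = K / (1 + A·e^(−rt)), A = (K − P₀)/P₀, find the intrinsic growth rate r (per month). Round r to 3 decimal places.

A = (125000 − 4680)/4680 = 25.7094
28200 = 125000/(1 + 25.7094·e^(−r·20)) → e^(−20r) = (4.43262 − 1)/25.7094 = 0.133516
r = −ln(0.133516)/20 = 2.01353/20

r ≈ 0.101 per month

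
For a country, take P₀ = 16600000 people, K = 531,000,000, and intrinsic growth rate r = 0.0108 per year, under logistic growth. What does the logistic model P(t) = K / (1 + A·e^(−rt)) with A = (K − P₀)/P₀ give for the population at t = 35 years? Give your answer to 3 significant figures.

A = (531000000 − 16600000)/16600000 = 30.98795
P(35) = 531000000 / (1 + 30.98795·e^(−0.0108·35)) = 531000000 / (1 + 30.98795·0.685231)
= 531000000 / 22.23389 ≈ 23882460.8

≈ 23,900,000 people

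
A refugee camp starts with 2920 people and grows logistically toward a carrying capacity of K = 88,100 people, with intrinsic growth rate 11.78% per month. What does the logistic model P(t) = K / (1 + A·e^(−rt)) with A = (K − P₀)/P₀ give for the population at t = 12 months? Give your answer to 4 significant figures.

A = (88100 − 2920)/2920 = 29.17123
P(12) = 88100 / (1 + 29.17123·e^(−0.1178·12)) = 88100 / (1 + 29.17123·0.243266)
= 88100 / 8.09637 ≈ 10881.42

≈ 10,880 people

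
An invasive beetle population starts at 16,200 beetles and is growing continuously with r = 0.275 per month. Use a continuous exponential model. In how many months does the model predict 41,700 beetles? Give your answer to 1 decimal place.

41700 = 16200 · e^(0.275·t)
t = ln(41700/16200) / 0.275 = ln(2.57407) / 0.275 = 0.94549 / 0.275

t ≈ 3.4 months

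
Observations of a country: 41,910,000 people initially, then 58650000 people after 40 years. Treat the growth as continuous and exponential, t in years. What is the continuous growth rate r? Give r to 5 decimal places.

58650000 = 41910000 · e^(r·40)
e^(40r) = 58650000/41910000 = 1.39943
r = ln(1.39943) / 40 = 0.33606 / 40

r ≈ 0.00840 per year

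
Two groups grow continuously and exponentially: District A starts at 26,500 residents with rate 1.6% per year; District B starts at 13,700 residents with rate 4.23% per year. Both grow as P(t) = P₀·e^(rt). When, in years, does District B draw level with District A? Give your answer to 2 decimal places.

t ≈ 25.09 years

26500·e^(0.016t) = 13700·e^(0.0423t)
26500/13700 = e^((0.0423 − 0.016)t) → ln(1.93431) = 0.0263·t
t = 0.65975 / 0.0263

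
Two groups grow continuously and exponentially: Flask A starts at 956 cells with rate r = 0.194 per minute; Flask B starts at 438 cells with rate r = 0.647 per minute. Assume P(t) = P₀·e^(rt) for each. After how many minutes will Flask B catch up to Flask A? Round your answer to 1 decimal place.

t ≈ 1.7 minutes

956·e^(0.194t) = 438·e^(0.647t)
956/438 = e^((0.647 − 0.194)t) → ln(2.18265) = 0.453·t
t = 0.78054 / 0.453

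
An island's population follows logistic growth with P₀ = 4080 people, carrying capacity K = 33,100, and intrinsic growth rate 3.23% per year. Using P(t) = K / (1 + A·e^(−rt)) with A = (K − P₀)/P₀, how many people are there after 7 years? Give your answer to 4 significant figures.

≈ 4,960 people

A = (33100 − 4080)/4080 = 7.11275
P(7) = 33100 / (1 + 7.11275·e^(−0.0323·7)) = 33100 / (1 + 7.11275·0.797638)
= 33100 / 6.6734 ≈ 4959.99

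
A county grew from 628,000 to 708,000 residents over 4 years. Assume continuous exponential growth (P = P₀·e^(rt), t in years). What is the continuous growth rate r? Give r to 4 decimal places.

708000 = 628000 · e^(r·4)
e^(4r) = 708000/628000 = 1.12739
r = ln(1.12739) / 4 = 0.1199 / 4

r ≈ 0.0300 per year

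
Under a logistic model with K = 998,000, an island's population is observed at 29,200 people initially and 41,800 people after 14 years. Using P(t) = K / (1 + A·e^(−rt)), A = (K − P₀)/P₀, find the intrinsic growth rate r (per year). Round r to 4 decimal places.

r ≈ 0.0266 per year

A = (998000 − 29200)/29200 = 33.17808
41800 = 998000/(1 + 33.17808·e^(−r·14)) → e^(−14r) = (23.8756 − 1)/33.17808 = 0.689479
r = −ln(0.689479)/14 = 0.37182/14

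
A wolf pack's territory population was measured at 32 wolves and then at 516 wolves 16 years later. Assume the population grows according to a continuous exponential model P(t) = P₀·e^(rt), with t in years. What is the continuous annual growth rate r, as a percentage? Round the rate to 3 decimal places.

516 = 32 · e^(r·16)
e^(16r) = 516/32 = 16.125
r = ln(16.125) / 16 = 2.78037 / 16

r ≈ 17.377% per year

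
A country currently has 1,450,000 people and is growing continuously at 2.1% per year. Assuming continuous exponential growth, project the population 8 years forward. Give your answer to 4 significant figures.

P(8) = 1450000 · e^(0.021·8) = 1450000 · e^(0.168)
= 1450000 · 1.18294 ≈ 1715258.09

≈ 1,715,000 people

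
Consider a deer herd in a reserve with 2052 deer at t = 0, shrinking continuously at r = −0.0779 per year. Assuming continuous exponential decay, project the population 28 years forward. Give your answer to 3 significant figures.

P(28) = 2052 · e^(-0.0779·28) = 2052 · e^(-2.1812)
= 2052 · 0.11291 ≈ 231.68

≈ 232 deer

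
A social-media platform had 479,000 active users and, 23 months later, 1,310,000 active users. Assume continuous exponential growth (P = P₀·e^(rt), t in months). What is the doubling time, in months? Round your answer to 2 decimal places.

doubling time ≈ 15.85 months

r = ln(1310000/479000) / 23 = ln(2.73486) / 23 ≈ 0.043743 per month
doubling time = ln 2 / |r| = 0.69315 / 0.043743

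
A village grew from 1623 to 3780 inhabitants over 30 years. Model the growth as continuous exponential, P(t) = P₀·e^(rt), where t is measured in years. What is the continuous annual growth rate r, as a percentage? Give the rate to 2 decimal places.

3780 = 1623 · e^(r·30)
e^(30r) = 3780/1623 = 2.32902
r = ln(2.32902) / 30 = 0.84545 / 30

r ≈ 2.82% per year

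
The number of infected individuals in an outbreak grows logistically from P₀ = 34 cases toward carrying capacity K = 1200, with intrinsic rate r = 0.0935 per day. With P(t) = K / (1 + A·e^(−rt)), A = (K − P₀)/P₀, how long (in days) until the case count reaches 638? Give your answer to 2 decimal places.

A = (1200 − 34)/34 = 34.29412
638 = 1200/(1 + 34.29412·e^(−0.0935t)) → 1 + 34.29412·e^(−0.0935t) = 1.88088
e^(−0.0935t) = 0.025686 → t = ln(38.93176)/0.0935 = 3.66181/0.0935

t ≈ 39.16 days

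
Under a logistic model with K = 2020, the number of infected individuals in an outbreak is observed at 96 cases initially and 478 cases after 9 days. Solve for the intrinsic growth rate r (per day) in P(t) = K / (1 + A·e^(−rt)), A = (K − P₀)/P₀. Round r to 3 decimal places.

A = (2020 − 96)/96 = 20.04167
478 = 2020/(1 + 20.04167·e^(−r·9)) → e^(−9r) = (4.22594 − 1)/20.04167 = 0.160962
r = −ln(0.160962)/9 = 1.82659/9

r ≈ 0.203 per day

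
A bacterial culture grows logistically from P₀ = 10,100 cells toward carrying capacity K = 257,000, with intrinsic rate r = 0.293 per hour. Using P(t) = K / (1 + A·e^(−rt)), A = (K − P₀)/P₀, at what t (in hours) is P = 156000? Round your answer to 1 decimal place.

A = (257000 − 10100)/10100 = 24.44554
156000 = 257000/(1 + 24.44554·e^(−0.293t)) → 1 + 24.44554·e^(−0.293t) = 1.64744
e^(−0.293t) = 0.026485 → t = ln(37.75747)/0.293 = 3.63118/0.293

t ≈ 12.4 hours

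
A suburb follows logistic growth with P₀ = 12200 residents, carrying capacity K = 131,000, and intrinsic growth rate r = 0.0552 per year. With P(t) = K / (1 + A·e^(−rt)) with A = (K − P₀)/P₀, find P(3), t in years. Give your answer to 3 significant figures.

≈ 14,200 residents

A = (131000 − 12200)/12200 = 9.7377
P(3) = 131000 / (1 + 9.7377·e^(−0.0552·3)) = 131000 / (1 + 9.7377·0.847385)
= 131000 / 9.25159 ≈ 14159.73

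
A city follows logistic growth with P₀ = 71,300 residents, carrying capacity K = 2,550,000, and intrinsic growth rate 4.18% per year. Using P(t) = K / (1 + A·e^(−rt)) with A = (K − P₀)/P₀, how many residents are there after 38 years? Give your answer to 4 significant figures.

≈ 314,800 residents

A = (2550000 − 71300)/71300 = 34.76438
P(38) = 2550000 / (1 + 34.76438·e^(−0.0418·38)) = 2550000 / (1 + 34.76438·0.204252)
= 2550000 / 8.1007 ≈ 314787.66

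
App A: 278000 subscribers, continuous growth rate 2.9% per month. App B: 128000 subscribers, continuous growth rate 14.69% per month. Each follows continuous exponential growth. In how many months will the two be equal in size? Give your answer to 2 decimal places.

278000·e^(0.029t) = 128000·e^(0.1469t)
278000/128000 = e^((0.1469 − 0.029)t) → ln(2.17188) = 0.1179·t
t = 0.77559 / 0.1179

t ≈ 6.58 months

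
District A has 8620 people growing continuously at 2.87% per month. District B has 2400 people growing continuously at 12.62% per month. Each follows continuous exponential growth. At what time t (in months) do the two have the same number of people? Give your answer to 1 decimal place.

t ≈ 13.1 months

8620·e^(0.0287t) = 2400·e^(0.1262t)
8620/2400 = e^((0.1262 − 0.0287)t) → ln(3.59167) = 0.0975·t
t = 1.27862 / 0.0975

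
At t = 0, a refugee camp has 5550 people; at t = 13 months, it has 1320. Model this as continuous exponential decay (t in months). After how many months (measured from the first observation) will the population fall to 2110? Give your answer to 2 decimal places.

t ≈ 8.75 months

r = ln(1320/5550) / 13 ≈ -0.110474 per month
t = ln(2110/5550) / r = -0.96711 / -0.110474 ≈ 8.754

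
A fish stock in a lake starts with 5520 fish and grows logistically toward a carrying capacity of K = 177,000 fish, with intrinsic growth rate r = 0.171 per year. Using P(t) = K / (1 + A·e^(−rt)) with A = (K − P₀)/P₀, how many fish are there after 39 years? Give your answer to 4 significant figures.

A = (177000 − 5520)/5520 = 31.06522
P(39) = 177000 / (1 + 31.06522·e^(−0.171·39)) = 177000 / (1 + 31.06522·0.00127)
= 177000 / 1.03944 ≈ 170283.59

≈ 170,300 fish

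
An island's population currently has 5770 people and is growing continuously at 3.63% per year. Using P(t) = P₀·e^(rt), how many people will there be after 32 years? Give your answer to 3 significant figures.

≈ 18,400 people

P(32) = 5770 · e^(0.0363·32) = 5770 · e^(1.1616)
= 5770 · 3.19504 ≈ 18435.39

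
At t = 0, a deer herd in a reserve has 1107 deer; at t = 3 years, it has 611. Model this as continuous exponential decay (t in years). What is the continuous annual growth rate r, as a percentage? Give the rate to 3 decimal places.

611 = 1107 · e^(r·3)
e^(3r) = 611/1107 = 0.55194
r = ln(0.55194) / 3 = -0.59431 / 3

r ≈ -19.810% per year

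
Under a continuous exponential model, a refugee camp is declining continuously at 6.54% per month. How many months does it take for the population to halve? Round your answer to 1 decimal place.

half-life ≈ 10.6 months

half-life = ln(2) / |r| = 0.69315 / 0.0654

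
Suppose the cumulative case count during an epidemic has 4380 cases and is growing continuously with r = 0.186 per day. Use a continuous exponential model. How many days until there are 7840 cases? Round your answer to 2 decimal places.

7840 = 4380 · e^(0.186·t)
t = ln(7840/4380) / 0.186 = ln(1.78995) / 0.186 = 0.58219 / 0.186

t ≈ 3.13 days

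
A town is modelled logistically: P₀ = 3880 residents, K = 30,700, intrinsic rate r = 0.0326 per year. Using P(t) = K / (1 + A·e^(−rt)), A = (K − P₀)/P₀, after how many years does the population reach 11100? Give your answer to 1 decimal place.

A = (30700 − 3880)/3880 = 6.91237
11100 = 30700/(1 + 6.91237·e^(−0.0326t)) → 1 + 6.91237·e^(−0.0326t) = 2.76577
e^(−0.0326t) = 0.25545 → t = ln(3.91466)/0.0326 = 1.36473/0.0326

t ≈ 41.9 years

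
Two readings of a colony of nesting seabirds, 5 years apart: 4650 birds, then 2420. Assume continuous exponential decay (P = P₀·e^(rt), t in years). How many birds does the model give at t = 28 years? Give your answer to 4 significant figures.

≈ 120.0 birds

r = ln(2420/4650) / 5 ≈ -0.13062 per year
P(28) = 4650 · e^(-0.13062·28) = 4650 · 0.0258 ≈ 119.97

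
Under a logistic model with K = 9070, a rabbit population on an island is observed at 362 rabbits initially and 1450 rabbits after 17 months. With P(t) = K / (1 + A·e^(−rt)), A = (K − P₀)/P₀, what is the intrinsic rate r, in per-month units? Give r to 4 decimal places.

r ≈ 0.0895 per month

A = (9070 − 362)/362 = 24.05525
1450 = 9070/(1 + 24.05525·e^(−r·17)) → e^(−17r) = (6.25517 − 1)/24.05525 = 0.218463
r = −ln(0.218463)/17 = 1.52114/17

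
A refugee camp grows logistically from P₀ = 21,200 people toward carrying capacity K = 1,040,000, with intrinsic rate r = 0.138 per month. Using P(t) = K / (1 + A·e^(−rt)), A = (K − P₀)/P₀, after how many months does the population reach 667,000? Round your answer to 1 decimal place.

A = (1040000 − 21200)/21200 = 48.0566
667000 = 1040000/(1 + 48.0566·e^(−0.138t)) → 1 + 48.0566·e^(−0.138t) = 1.55922
e^(−0.138t) = 0.011637 → t = ln(85.935)/0.138 = 4.45359/0.138

t ≈ 32.3 months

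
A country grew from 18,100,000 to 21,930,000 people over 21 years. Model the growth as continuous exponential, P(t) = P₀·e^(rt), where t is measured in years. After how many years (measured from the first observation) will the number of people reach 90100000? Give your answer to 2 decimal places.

r = ln(21930000/18100000) / 21 ≈ 0.00914 per year
t = ln(90100000/18100000) / r = 1.60501 / 0.00914 ≈ 175.599

t ≈ 175.60 years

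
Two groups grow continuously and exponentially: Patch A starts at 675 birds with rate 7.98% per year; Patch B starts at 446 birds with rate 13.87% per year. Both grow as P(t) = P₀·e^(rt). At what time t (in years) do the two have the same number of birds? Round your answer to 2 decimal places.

675·e^(0.0798t) = 446·e^(0.1387t)
675/446 = e^((0.1387 − 0.0798)t) → ln(1.51345) = 0.0589·t
t = 0.41439 / 0.0589

t ≈ 7.04 years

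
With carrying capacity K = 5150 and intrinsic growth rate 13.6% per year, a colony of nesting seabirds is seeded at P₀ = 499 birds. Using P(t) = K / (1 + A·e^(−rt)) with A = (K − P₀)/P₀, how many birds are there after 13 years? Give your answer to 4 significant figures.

≈ 1,988 birds

A = (5150 − 499)/499 = 9.32064
P(13) = 5150 / (1 + 9.32064·e^(−0.136·13)) = 5150 / (1 + 9.32064·0.170674)
= 5150 / 2.59079 ≈ 1987.81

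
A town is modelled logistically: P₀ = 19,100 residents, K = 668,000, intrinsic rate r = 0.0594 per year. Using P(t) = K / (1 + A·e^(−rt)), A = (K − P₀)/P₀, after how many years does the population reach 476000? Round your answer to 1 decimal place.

A = (668000 − 19100)/19100 = 33.97382
476000 = 668000/(1 + 33.97382·e^(−0.0594t)) → 1 + 33.97382·e^(−0.0594t) = 1.40336
e^(−0.0594t) = 0.011873 → t = ln(84.22677)/0.0594 = 4.43351/0.0594

t ≈ 74.6 years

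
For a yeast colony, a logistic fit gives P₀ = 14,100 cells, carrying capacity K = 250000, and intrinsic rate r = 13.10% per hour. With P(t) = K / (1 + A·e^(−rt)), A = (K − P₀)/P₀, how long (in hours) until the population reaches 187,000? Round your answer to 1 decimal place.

A = (250000 − 14100)/14100 = 16.7305
187000 = 250000/(1 + 16.7305·e^(−0.131t)) → 1 + 16.7305·e^(−0.131t) = 1.3369
e^(−0.131t) = 0.020137 → t = ln(49.66036)/0.131 = 3.90521/0.131

t ≈ 29.8 hours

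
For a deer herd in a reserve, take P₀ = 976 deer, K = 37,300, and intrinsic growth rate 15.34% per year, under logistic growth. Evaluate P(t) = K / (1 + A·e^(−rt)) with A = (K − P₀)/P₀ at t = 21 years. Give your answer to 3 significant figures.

A = (37300 − 976)/976 = 37.21721
P(21) = 37300 / (1 + 37.21721·e^(−0.1534·21)) = 37300 / (1 + 37.21721·0.039899)
= 37300 / 2.48494 ≈ 15010.45

≈ 15,000 deer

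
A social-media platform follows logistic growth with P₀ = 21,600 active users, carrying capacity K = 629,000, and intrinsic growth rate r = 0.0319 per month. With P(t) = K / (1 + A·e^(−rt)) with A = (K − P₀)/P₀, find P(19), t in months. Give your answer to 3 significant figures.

A = (629000 − 21600)/21600 = 28.12037
P(19) = 629000 / (1 + 28.12037·e^(−0.0319·19)) = 629000 / (1 + 28.12037·0.545474)
= 629000 / 16.33893 ≈ 38497.01

≈ 38,500 active users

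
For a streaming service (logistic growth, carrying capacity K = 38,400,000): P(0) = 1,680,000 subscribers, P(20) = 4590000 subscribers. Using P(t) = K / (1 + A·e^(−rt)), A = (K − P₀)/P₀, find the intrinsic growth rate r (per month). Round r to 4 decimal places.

r ≈ 0.0544 per month

A = (38400000 − 1680000)/1680000 = 21.85714
4590000 = 38400000/(1 + 21.85714·e^(−r·20)) → e^(−20r) = (8.36601 − 1)/21.85714 = 0.337007
r = −ln(0.337007)/20 = 1.08765/20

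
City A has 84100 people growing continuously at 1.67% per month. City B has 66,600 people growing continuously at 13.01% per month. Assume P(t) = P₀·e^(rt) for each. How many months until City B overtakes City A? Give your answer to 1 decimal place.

t ≈ 2.1 months

84100·e^(0.0167t) = 66600·e^(0.1301t)
84100/66600 = e^((0.1301 − 0.0167)t) → ln(1.26276) = 0.1134·t
t = 0.2333 / 0.1134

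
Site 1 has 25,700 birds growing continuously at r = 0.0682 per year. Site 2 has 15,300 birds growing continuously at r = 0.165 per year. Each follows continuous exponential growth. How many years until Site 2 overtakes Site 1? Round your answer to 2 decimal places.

t ≈ 5.36 years

25700·e^(0.0682t) = 15300·e^(0.165t)
25700/15300 = e^((0.165 − 0.0682)t) → ln(1.67974) = 0.0968·t
t = 0.51864 / 0.0968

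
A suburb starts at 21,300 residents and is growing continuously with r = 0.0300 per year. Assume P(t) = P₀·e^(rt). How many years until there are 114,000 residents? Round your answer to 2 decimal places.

114000 = 21300 · e^(0.03·t)
t = ln(114000/21300) / 0.03 = ln(5.35211) / 0.03 = 1.67749 / 0.03

t ≈ 55.92 years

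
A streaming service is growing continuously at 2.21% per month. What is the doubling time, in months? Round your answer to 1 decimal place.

doubling time = ln(2) / |r| = 0.69315 / 0.0221

doubling time ≈ 31.4 months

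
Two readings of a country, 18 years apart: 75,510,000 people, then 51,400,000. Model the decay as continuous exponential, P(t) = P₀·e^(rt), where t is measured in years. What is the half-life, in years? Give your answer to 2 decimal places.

r = ln(51400000/75510000) / 18 = ln(0.6807) / 18 ≈ -0.021368 per year
half-life = ln 2 / |r| = 0.69315 / 0.021368

half-life ≈ 32.44 years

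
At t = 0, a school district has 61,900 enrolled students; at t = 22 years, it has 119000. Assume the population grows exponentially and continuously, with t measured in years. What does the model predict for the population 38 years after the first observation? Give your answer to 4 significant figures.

r = ln(119000/61900) / 22 ≈ 0.029709 per year
P(38) = 61900 · e^(0.029709·38) = 61900 · 3.09241 ≈ 191420.27

≈ 191,400 enrolled students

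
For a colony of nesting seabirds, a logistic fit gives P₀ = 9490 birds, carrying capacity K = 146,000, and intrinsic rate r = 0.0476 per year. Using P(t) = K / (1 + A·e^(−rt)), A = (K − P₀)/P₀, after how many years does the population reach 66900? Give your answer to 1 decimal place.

A = (146000 − 9490)/9490 = 14.38462
66900 = 146000/(1 + 14.38462·e^(−0.0476t)) → 1 + 14.38462·e^(−0.0476t) = 2.18236
e^(−0.0476t) = 0.082196 → t = ln(12.166)/0.0476 = 2.49865/0.0476

t ≈ 52.5 years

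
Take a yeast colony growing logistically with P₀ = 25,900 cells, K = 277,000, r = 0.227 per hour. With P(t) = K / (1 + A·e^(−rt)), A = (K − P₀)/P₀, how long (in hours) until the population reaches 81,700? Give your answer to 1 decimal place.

A = (277000 − 25900)/25900 = 9.69498
81700 = 277000/(1 + 9.69498·e^(−0.227t)) → 1 + 9.69498·e^(−0.227t) = 3.39045
e^(−0.227t) = 0.246566 → t = ln(4.05571)/0.227 = 1.40013/0.227

t ≈ 6.2 hours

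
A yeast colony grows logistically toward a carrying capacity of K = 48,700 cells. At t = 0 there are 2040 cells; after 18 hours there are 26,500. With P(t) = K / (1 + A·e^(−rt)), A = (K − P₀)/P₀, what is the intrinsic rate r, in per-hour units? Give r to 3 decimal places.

r ≈ 0.184 per hour

A = (48700 − 2040)/2040 = 22.87255
26500 = 48700/(1 + 22.87255·e^(−r·18)) → e^(−18r) = (1.83774 − 1)/22.87255 = 0.036626
r = −ln(0.036626)/18 = 3.30699/18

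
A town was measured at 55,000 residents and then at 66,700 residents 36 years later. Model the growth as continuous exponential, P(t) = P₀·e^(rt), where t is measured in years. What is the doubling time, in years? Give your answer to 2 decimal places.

r = ln(66700/55000) / 36 = ln(1.21273) / 36 ≈ 0.005358 per year
doubling time = ln 2 / |r| = 0.69315 / 0.005358

doubling time ≈ 129.38 years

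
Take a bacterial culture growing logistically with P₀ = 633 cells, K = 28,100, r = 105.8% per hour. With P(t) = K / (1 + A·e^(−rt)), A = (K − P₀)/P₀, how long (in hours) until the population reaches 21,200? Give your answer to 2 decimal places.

A = (28100 − 633)/633 = 43.39179
21200 = 28100/(1 + 43.39179·e^(−1.058t)) → 1 + 43.39179·e^(−1.058t) = 1.32547
e^(−1.058t) = 0.007501 → t = ln(133.31969)/1.058 = 4.89275/1.058

t ≈ 4.62 hours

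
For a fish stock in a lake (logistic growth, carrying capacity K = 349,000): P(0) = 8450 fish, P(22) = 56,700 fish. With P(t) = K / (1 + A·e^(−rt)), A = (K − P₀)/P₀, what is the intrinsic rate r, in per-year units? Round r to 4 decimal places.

A = (349000 − 8450)/8450 = 40.30178
56700 = 349000/(1 + 40.30178·e^(−r·22)) → e^(−22r) = (6.1552 − 1)/40.30178 = 0.127915
r = −ln(0.127915)/22 = 2.05639/22

r ≈ 0.0935 per year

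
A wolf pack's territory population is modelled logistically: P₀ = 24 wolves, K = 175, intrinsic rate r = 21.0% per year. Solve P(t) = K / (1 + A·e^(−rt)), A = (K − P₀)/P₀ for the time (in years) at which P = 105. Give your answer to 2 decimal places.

A = (175 − 24)/24 = 6.29167
105 = 175/(1 + 6.29167·e^(−0.21t)) → 1 + 6.29167·e^(−0.21t) = 1.66667
e^(−0.21t) = 0.10596 → t = ln(9.4375)/0.21 = 2.24469/0.21

t ≈ 10.69 years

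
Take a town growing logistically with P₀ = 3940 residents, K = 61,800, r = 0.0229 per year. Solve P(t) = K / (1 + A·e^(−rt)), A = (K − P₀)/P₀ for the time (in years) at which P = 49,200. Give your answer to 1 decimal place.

A = (61800 − 3940)/3940 = 14.68528
49200 = 61800/(1 + 14.68528·e^(−0.0229t)) → 1 + 14.68528·e^(−0.0229t) = 1.2561
e^(−0.0229t) = 0.017439 → t = ln(57.34252)/0.0229 = 4.04904/0.0229

t ≈ 176.8 years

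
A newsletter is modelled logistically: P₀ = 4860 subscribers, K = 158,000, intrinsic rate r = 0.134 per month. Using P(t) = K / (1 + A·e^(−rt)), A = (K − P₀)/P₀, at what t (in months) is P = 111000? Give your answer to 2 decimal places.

A = (158000 − 4860)/4860 = 31.51029
111000 = 158000/(1 + 31.51029·e^(−0.134t)) → 1 + 31.51029·e^(−0.134t) = 1.42342
e^(−0.134t) = 0.013438 → t = ln(74.41791)/0.134 = 4.3097/0.134

t ≈ 32.16 months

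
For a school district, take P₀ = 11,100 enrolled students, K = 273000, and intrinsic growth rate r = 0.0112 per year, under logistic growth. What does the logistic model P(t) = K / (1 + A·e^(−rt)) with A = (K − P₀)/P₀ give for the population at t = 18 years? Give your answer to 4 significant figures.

≈ 13,460 enrolled students

A = (273000 − 11100)/11100 = 23.59459
P(18) = 273000 / (1 + 23.59459·e^(−0.0112·18)) = 273000 / (1 + 23.59459·0.817422)
= 273000 / 20.28674 ≈ 13457.07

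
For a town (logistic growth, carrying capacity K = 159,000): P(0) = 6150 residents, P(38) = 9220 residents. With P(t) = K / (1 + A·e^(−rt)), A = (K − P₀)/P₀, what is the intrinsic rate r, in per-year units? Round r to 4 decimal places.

r ≈ 0.0112 per year

A = (159000 − 6150)/6150 = 24.85366
9220 = 159000/(1 + 24.85366·e^(−r·38)) → e^(−38r) = (17.24512 − 1)/24.85366 = 0.653631
r = −ln(0.653631)/38 = 0.42521/38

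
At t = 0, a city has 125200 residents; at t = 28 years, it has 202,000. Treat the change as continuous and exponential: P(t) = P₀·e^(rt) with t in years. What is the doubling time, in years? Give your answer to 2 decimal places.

r = ln(202000/125200) / 28 = ln(1.61342) / 28 ≈ 0.017084 per year
doubling time = ln 2 / |r| = 0.69315 / 0.017084

doubling time ≈ 40.57 years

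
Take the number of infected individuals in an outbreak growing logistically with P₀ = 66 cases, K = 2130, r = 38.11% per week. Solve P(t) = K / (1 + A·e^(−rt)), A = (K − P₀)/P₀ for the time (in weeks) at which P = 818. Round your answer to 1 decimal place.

A = (2130 − 66)/66 = 31.27273
818 = 2130/(1 + 31.27273·e^(−0.3811t)) → 1 + 31.27273·e^(−0.3811t) = 2.60391
e^(−0.3811t) = 0.051288 → t = ln(19.49778)/0.3811 = 2.9703/0.3811

t ≈ 7.8 weeks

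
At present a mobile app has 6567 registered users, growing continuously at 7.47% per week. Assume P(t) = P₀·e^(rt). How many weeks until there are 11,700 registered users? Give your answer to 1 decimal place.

11700 = 6567 · e^(0.0747·t)
t = ln(11700/6567) / 0.0747 = ln(1.78164) / 0.0747 = 0.57753 / 0.0747

t ≈ 7.7 weeks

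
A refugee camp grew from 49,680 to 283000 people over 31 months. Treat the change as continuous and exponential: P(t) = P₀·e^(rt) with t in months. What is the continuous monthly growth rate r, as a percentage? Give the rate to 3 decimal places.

r ≈ 5.612% per month

283000 = 49680 · e^(r·31)
e^(31r) = 283000/49680 = 5.69646
r = ln(5.69646) / 31 = 1.73984 / 31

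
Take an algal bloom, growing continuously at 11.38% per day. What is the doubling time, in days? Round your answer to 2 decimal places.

doubling time ≈ 6.09 days

doubling time = ln(2) / |r| = 0.69315 / 0.1138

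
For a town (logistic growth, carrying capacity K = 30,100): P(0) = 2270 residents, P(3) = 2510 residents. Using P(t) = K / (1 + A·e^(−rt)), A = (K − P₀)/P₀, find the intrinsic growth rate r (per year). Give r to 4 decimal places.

A = (30100 − 2270)/2270 = 12.25991
2510 = 30100/(1 + 12.25991·e^(−r·3)) → e^(−3r) = (11.99203 − 1)/12.25991 = 0.896583
r = −ln(0.896583)/3 = 0.10916/3

r ≈ 0.0364 per year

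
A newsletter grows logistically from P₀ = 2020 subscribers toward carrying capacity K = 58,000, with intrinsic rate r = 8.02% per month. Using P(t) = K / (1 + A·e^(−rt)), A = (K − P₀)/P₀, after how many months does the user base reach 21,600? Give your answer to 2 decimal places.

A = (58000 − 2020)/2020 = 27.71287
21600 = 58000/(1 + 27.71287·e^(−0.0802t)) → 1 + 27.71287·e^(−0.0802t) = 2.68519
e^(−0.0802t) = 0.060809 → t = ln(16.445)/0.0802 = 2.80002/0.0802

t ≈ 34.91 months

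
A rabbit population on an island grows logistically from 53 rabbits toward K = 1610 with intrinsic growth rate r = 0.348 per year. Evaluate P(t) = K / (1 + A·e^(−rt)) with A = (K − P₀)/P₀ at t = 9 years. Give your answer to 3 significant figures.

A = (1610 − 53)/53 = 29.37736
P(9) = 1610 / (1 + 29.37736·e^(−0.348·9)) = 1610 / (1 + 29.37736·0.04363)
= 1610 / 2.28175 ≈ 705.6

≈ 706 rabbits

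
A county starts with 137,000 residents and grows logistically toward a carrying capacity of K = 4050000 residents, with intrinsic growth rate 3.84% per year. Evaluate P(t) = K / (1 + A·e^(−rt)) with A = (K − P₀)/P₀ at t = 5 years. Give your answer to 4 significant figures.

≈ 164,800 residents

A = (4050000 − 137000)/137000 = 28.56204
P(5) = 4050000 / (1 + 28.56204·e^(−0.0384·5)) = 4050000 / (1 + 28.56204·0.825307)
= 4050000 / 24.57245 ≈ 164818.72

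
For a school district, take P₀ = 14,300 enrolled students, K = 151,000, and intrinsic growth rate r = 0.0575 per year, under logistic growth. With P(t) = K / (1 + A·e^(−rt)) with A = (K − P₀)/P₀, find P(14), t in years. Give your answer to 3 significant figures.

≈ 28,600 enrolled students

A = (151000 − 14300)/14300 = 9.55944
P(14) = 151000 / (1 + 9.55944·e^(−0.0575·14)) = 151000 / (1 + 9.55944·0.447088)
= 151000 / 5.27391 ≈ 28631.51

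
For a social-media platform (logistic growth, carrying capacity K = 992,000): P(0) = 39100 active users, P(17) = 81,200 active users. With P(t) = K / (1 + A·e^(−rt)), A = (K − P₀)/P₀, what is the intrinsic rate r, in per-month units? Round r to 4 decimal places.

A = (992000 − 39100)/39100 = 24.37084
81200 = 992000/(1 + 24.37084·e^(−r·17)) → e^(−17r) = (12.21675 − 1)/24.37084 = 0.460253
r = −ln(0.460253)/17 = 0.77598/17

r ≈ 0.0456 per month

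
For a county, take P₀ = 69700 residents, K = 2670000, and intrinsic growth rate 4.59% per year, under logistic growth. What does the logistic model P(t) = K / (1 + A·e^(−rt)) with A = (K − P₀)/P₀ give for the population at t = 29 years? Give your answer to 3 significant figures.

A = (2670000 − 69700)/69700 = 37.30703
P(29) = 2670000 / (1 + 37.30703·e^(−0.0459·29)) = 2670000 / (1 + 37.30703·0.264186)
= 2670000 / 10.85601 ≈ 245946.63

≈ 246,000 residents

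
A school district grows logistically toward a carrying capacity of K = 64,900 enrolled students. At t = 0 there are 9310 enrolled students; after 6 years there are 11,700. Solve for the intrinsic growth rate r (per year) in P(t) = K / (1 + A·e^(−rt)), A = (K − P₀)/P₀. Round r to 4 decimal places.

r ≈ 0.0454 per year

A = (64900 − 9310)/9310 = 5.971
11700 = 64900/(1 + 5.971·e^(−r·6)) → e^(−6r) = (5.54701 − 1)/5.971 = 0.761516
r = −ln(0.761516)/6 = 0.27244/6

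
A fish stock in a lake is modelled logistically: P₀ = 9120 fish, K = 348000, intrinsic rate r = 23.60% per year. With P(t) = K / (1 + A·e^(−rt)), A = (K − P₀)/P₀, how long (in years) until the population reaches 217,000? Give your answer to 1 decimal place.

t ≈ 17.5 years

A = (348000 − 9120)/9120 = 37.15789
217000 = 348000/(1 + 37.15789·e^(−0.236t)) → 1 + 37.15789·e^(−0.236t) = 1.60369
e^(−0.236t) = 0.016247 → t = ln(61.55163)/0.236 = 4.11988/0.236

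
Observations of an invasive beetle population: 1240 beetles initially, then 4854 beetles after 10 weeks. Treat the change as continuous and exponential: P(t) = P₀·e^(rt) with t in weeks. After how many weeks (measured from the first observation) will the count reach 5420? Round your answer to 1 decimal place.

r = ln(4854/1240) / 10 ≈ 0.136469 per week
t = ln(5420/1240) / r = 1.47498 / 0.136469 ≈ 10.808

t ≈ 10.8 weeks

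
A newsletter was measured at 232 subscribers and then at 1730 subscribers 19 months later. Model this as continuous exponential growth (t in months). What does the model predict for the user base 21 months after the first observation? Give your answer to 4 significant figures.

r = ln(1730/232) / 19 ≈ 0.105744 per month
P(21) = 232 · e^(0.105744·21) = 232 · 9.21311 ≈ 2137.44

≈ 2,137 subscribers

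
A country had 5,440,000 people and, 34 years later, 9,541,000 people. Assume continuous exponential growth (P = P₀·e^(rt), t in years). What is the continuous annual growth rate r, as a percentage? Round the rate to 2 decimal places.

r ≈ 1.65% per year

9541000 = 5440000 · e^(r·34)
e^(34r) = 9541000/5440000 = 1.75386
r = ln(1.75386) / 34 = 0.56182 / 34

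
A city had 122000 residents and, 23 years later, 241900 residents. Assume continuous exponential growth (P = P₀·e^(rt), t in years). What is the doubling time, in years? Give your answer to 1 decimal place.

r = ln(241900/122000) / 23 = ln(1.98279) / 23 ≈ 0.029761 per year
doubling time = ln 2 / |r| = 0.69315 / 0.029761

doubling time ≈ 23.3 years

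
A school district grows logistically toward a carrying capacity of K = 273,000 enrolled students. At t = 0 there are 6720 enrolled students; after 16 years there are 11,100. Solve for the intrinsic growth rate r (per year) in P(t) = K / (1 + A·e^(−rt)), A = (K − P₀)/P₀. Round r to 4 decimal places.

A = (273000 − 6720)/6720 = 39.625
11100 = 273000/(1 + 39.625·e^(−r·16)) → e^(−16r) = (24.59459 − 1)/39.625 = 0.595447
r = −ln(0.595447)/16 = 0.51844/16

r ≈ 0.0324 per year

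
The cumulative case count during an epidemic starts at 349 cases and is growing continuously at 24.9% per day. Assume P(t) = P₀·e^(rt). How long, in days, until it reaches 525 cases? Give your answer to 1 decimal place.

t ≈ 1.6 days

525 = 349 · e^(0.249·t)
t = ln(525/349) / 0.249 = ln(1.5043) / 0.249 = 0.40833 / 0.249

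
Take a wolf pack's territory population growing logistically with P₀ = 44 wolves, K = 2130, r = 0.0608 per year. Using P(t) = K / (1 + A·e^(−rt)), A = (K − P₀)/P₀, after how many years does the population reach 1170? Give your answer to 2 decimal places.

A = (2130 − 44)/44 = 47.40909
1170 = 2130/(1 + 47.40909·e^(−0.0608t)) → 1 + 47.40909·e^(−0.0608t) = 1.82051
e^(−0.0608t) = 0.017307 → t = ln(57.77983)/0.0608 = 4.05664/0.0608

t ≈ 66.72 years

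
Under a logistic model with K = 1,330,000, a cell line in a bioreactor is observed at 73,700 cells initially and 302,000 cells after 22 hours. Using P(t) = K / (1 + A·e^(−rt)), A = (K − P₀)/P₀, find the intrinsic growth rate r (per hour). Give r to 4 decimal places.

A = (1330000 − 73700)/73700 = 17.04613
302000 = 1330000/(1 + 17.04613·e^(−r·22)) → e^(−22r) = (4.40397 − 1)/17.04613 = 0.199692
r = −ln(0.199692)/22 = 1.61098/22

r ≈ 0.0732 per hour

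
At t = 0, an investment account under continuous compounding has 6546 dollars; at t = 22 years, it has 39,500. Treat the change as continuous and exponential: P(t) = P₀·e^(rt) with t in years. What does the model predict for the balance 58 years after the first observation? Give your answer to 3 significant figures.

≈ 748,000 dollars

r = ln(39500/6546) / 22 ≈ 0.081702 per year
P(58) = 6546 · e^(0.081702·58) = 6546 · 114.28811 ≈ 748130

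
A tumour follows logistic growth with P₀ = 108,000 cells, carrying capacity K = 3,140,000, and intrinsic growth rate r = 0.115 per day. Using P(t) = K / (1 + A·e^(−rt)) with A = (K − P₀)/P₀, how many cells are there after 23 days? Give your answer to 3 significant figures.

A = (3140000 − 108000)/108000 = 28.07407
P(23) = 3140000 / (1 + 28.07407·e^(−0.115·23)) = 3140000 / (1 + 28.07407·0.071005)
= 3140000 / 2.99341 ≈ 1048971.06

≈ 1,050,000 cells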